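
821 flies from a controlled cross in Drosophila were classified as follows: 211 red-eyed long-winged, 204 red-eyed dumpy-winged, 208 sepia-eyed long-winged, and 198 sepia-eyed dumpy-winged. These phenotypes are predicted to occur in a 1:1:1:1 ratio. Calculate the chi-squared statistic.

Expected counts for N = 821 under a 1:1:1:1 ratio (total parts = 4):
  red-eyed long-winged: 821 × 1/4 = 205.25
  red-eyed dumpy-winged: 821 × 1/4 = 205.25
  sepia-eyed long-winged: 821 × 1/4 = 205.25
  sepia-eyed dumpy-winged: 821 × 1/4 = 205.25
χ² = Σ (O − E)² / E
  red-eyed long-winged: (211 − 205.25)² / 205.25 = 0.1611
  red-eyed dumpy-winged: (204 − 205.25)² / 205.25 = 0.0076
  sepia-eyed long-winged: (208 − 205.25)² / 205.25 = 0.0368
  sepia-eyed dumpy-winged: (198 − 205.25)² / 205.25 = 0.2561
χ² = 0.1611 + 0.0076 + 0.0368 + 0.2561 = 0.4616 ≈ 0.462

0.462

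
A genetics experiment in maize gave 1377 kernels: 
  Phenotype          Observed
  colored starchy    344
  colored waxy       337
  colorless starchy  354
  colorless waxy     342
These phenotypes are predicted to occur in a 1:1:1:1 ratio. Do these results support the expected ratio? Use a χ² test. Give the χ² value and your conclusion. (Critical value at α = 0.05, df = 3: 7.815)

0.444; consistent

Total ratio parts = 4. Expected numbers out of 1377:
  colored starchy: 1377 × 1/4 = 344.25
  colored waxy: 1377 × 1/4 = 344.25
  colorless starchy: 1377 × 1/4 = 344.25
  colorless waxy: 1377 × 1/4 = 344.25
χ² = Σ (O − E)² / E
  colored starchy: (344 − 344.25)² / 344.25 = 0.0002
  colored waxy: (337 − 344.25)² / 344.25 = 0.1527
  colorless starchy: (354 − 344.25)² / 344.25 = 0.2761
  colorless waxy: (342 − 344.25)² / 344.25 = 0.0147
χ² = 0.0002 + 0.1527 + 0.2761 + 0.0147 = 0.4437 ≈ 0.444
Degrees of freedom = 4 − 1 = 3; critical value at α = 0.05 is 7.815.
Since 0.444 < 7.815, we fail to reject the null hypothesis — the data are consistent with the 1:1:1:1 ratio.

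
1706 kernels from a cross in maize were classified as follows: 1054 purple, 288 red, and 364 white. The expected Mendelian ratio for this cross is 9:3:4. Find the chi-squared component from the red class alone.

3.176

Total ratio parts = 16. Expected numbers out of 1706:
  purple: 1706 × 9/16 = 959.625
  red: 1706 × 3/16 = 319.875
  white: 1706 × 4/16 = 426.5
Contribution of red: (288 − 319.875)² / 319.875 = 3.1763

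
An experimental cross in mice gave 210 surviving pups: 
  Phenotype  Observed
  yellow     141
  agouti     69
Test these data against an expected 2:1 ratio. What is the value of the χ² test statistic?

0.021

The 2:1 ratio has 3 parts, so with N = 210 the expected counts are:
  yellow: 210 × 2/3 = 140
  agouti: 210 × 1/3 = 70
χ² = Σ (O − E)² / E
  yellow: (141 − 140)² / 140 = 0.0071
  agouti: (69 − 70)² / 70 = 0.0143
χ² = 0.0071 + 0.0143 = 0.0214 ≈ 0.021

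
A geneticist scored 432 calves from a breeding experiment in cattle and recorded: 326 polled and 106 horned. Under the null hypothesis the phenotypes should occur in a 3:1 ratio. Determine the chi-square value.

0.049

The 3:1 ratio has 4 parts, so with N = 432 the expected counts are:
  polled: 432 × 3/4 = 324
  horned: 432 × 1/4 = 108
χ² = Σ (O − E)² / E
  polled: (326 − 324)² / 324 = 0.0123
  horned: (106 − 108)² / 108 = 0.0370
χ² = 0.0123 + 0.0370 = 0.0493 ≈ 0.049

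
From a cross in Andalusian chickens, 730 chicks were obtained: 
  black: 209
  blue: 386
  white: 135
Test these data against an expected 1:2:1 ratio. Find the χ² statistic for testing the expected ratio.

Expected counts for N = 730 under a 1:2:1 ratio (total parts = 4):
  black: 730 × 1/4 = 182.5
  blue: 730 × 2/4 = 365
  white: 730 × 1/4 = 182.5
χ² = Σ (O − E)² / E
  black: (209 − 182.5)² / 182.5 = 3.8479
  blue: (386 − 365)² / 365 = 1.2082
  white: (135 − 182.5)² / 182.5 = 12.3630
χ² = 3.8479 + 1.2082 + 12.3630 = 17.4191 ≈ 17.419

17.419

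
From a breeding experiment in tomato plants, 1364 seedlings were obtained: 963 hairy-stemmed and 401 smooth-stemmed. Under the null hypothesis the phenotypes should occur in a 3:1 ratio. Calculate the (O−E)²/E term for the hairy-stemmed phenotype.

3.519

Under the 3:1 hypothesis (Σ ratio = 4, N = 1364):
  hairy-stemmed: 1364 × 3/4 = 1023
  smooth-stemmed: 1364 × 1/4 = 341
Contribution of hairy-stemmed: (963 − 1023)² / 1023 = 3.5191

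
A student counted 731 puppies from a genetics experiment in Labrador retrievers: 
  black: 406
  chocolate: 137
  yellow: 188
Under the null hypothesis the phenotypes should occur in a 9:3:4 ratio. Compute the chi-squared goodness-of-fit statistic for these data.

Expected counts for N = 731 under a 9:3:4 ratio (total parts = 16):
  black: 731 × 9/16 = 411.1875
  chocolate: 731 × 3/16 = 137.0625
  yellow: 731 × 4/16 = 182.75
χ² = Σ (O − E)² / E
  black: (406 − 411.1875)² / 411.1875 = 0.0654
  chocolate: (137 − 137.0625)² / 137.0625 = 0.0000
  yellow: (188 − 182.75)² / 182.75 = 0.1508
χ² = 0.0654 + 0.0000 + 0.1508 = 0.2162 ≈ 0.216

0.216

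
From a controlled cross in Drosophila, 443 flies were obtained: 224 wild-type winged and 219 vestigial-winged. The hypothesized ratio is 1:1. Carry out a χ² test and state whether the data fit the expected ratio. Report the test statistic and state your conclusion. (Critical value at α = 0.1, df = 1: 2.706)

Under the 1:1 hypothesis (Σ ratio = 2, N = 443):
  wild-type winged: 443 × 1/2 = 221.5
  vestigial-winged: 443 × 1/2 = 221.5
χ² = Σ (O − E)² / E
  wild-type winged: (224 − 221.5)² / 221.5 = 0.0282
  vestigial-winged: (219 − 221.5)² / 221.5 = 0.0282
χ² = 0.0282 + 0.0282 = 0.0564 ≈ 0.056
Degrees of freedom = 2 − 1 = 1; critical value at α = 0.1 is 2.706.
Since 0.056 < 2.706, we fail to reject the null hypothesis — the data are consistent with the 1:1 ratio.

0.056; consistent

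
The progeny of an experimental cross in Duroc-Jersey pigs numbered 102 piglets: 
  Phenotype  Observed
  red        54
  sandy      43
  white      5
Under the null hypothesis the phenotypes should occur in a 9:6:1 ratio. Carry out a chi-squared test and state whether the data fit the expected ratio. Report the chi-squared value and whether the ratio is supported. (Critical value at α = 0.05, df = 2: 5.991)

1.085; consistent

Total ratio parts = 16. Expected numbers out of 102:
  red: 102 × 9/16 = 57.375
  sandy: 102 × 6/16 = 38.25
  white: 102 × 1/16 = 6.375
χ² = Σ (O − E)² / E
  red: (54 − 57.375)² / 57.375 = 0.1985
  sandy: (43 − 38.25)² / 38.25 = 0.5899
  white: (5 − 6.375)² / 6.375 = 0.2966
χ² = 0.1985 + 0.5899 + 0.2966 = 1.085
Degrees of freedom = 3 − 1 = 2; critical value at α = 0.05 is 5.991.
Since 1.085 < 5.991, we fail to reject the null hypothesis — the data are consistent with the 9:6:1 ratio.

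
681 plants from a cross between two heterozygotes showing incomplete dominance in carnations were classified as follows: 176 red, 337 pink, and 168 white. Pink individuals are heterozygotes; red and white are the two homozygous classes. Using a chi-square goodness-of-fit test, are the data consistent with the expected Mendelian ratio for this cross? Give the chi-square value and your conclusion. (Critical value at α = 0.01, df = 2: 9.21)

With incomplete dominance, a heterozygote × heterozygote cross gives a 1:2:1 phenotypic ratio.
The 1:2:1 ratio has 4 parts, so with N = 681 the expected counts are:
  red: 681 × 1/4 = 170.25
  pink: 681 × 2/4 = 340.5
  white: 681 × 1/4 = 170.25
χ² = Σ (O − E)² / E
  red: (176 − 170.25)² / 170.25 = 0.1942
  pink: (337 − 340.5)² / 340.5 = 0.0360
  white: (168 − 170.25)² / 170.25 = 0.0297
χ² = 0.1942 + 0.0360 + 0.0297 = 0.2599 ≈ 0.260
Degrees of freedom = 3 − 1 = 2; critical value at α = 0.01 is 9.21.
Since 0.260 < 9.21, we fail to reject the null hypothesis — the data are consistent with the 1:2:1 ratio.

0.260; consistent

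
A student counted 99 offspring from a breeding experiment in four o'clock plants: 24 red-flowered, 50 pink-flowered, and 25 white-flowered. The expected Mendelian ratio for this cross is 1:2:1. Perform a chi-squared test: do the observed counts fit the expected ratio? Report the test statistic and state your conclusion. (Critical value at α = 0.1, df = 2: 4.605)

0.030; consistent

Expected counts for N = 99 under a 1:2:1 ratio (total parts = 4):
  red-flowered: 99 × 1/4 = 24.75
  pink-flowered: 99 × 2/4 = 49.5
  white-flowered: 99 × 1/4 = 24.75
χ² = Σ (O − E)² / E
  red-flowered: (24 − 24.75)² / 24.75 = 0.0227
  pink-flowered: (50 − 49.5)² / 49.5 = 0.0051
  white-flowered: (25 − 24.75)² / 24.75 = 0.0025
χ² = 0.0227 + 0.0051 + 0.0025 = 0.0303 ≈ 0.030
Degrees of freedom = 3 − 1 = 2; critical value at α = 0.1 is 4.605.
Since 0.030 < 4.605, we fail to reject the null hypothesis — the data are consistent with the 1:2:1 ratio.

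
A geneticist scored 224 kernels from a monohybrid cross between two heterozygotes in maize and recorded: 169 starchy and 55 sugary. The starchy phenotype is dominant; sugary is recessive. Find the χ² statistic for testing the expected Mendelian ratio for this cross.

0.024

For a monohybrid cross between heterozygotes with complete dominance, the expected phenotypic ratio is 3:1.
Total ratio parts = 4. Expected numbers out of 224:
  starchy: 224 × 3/4 = 168
  sugary: 224 × 1/4 = 56
χ² = Σ (O − E)² / E
  starchy: (169 − 168)² / 168 = 0.0060
  sugary: (55 − 56)² / 56 = 0.0179
χ² = 0.0060 + 0.0179 = 0.0239 ≈ 0.024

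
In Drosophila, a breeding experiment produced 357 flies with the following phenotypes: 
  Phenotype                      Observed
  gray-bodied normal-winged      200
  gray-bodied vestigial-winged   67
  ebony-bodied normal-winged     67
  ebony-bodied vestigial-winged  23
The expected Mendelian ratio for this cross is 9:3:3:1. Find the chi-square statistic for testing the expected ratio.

0.025

Expected counts for N = 357 under a 9:3:3:1 ratio (total parts = 16):
  gray-bodied normal-winged: 357 × 9/16 = 200.8125
  gray-bodied vestigial-winged: 357 × 3/16 = 66.9375
  ebony-bodied normal-winged: 357 × 3/16 = 66.9375
  ebony-bodied vestigial-winged: 357 × 1/16 = 22.3125
χ² = Σ (O − E)² / E
  gray-bodied normal-winged: (200 − 200.8125)² / 200.8125 = 0.0033
  gray-bodied vestigial-winged: (67 − 66.9375)² / 66.9375 = 0.0001
  ebony-bodied normal-winged: (67 − 66.9375)² / 66.9375 = 0.0001
  ebony-bodied vestigial-winged: (23 − 22.3125)² / 22.3125 = 0.0212
χ² = 0.0033 + 0.0001 + 0.0001 + 0.0212 = 0.0247 ≈ 0.025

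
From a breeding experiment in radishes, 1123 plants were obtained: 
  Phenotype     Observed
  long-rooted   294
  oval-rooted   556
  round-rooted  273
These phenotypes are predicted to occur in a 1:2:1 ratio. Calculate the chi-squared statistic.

0.893

Expected counts for N = 1123 under a 1:2:1 ratio (total parts = 4):
  long-rooted: 1123 × 1/4 = 280.75
  oval-rooted: 1123 × 2/4 = 561.5
  round-rooted: 1123 × 1/4 = 280.75
χ² = Σ (O − E)² / E
  long-rooted: (294 − 280.75)² / 280.75 = 0.6253
  oval-rooted: (556 − 561.5)² / 561.5 = 0.0539
  round-rooted: (273 − 280.75)² / 280.75 = 0.2139
χ² = 0.6253 + 0.0539 + 0.2139 = 0.8931 ≈ 0.893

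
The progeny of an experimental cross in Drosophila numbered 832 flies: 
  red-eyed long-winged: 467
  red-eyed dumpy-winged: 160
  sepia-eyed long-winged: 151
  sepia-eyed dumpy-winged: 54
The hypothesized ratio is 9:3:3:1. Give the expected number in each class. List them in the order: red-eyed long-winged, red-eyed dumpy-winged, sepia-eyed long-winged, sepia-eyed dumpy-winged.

468, 156, 156, 52

Expected counts for N = 832 under a 9:3:3:1 ratio (total parts = 16):
  red-eyed long-winged: 832 × 9/16 = 468
  red-eyed dumpy-winged: 832 × 3/16 = 156
  sepia-eyed long-winged: 832 × 3/16 = 156
  sepia-eyed dumpy-winged: 832 × 1/16 = 52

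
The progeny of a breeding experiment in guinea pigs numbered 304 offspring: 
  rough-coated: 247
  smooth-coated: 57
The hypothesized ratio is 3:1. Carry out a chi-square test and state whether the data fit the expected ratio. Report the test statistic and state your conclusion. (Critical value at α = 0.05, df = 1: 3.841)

The 3:1 ratio has 4 parts, so with N = 304 the expected counts are:
  rough-coated: 304 × 3/4 = 228
  smooth-coated: 304 × 1/4 = 76
χ² = Σ (O − E)² / E
  rough-coated: (247 − 228)² / 228 = 1.5833
  smooth-coated: (57 − 76)² / 76 = 4.7500
χ² = 1.5833 + 4.7500 = 6.3333 ≈ 6.333
Degrees of freedom = 2 − 1 = 1; critical value at α = 0.05 is 3.841.
Since 6.333 > 3.841, we reject the null hypothesis — the data do not fit the 3:1 ratio.

6.333; not consistent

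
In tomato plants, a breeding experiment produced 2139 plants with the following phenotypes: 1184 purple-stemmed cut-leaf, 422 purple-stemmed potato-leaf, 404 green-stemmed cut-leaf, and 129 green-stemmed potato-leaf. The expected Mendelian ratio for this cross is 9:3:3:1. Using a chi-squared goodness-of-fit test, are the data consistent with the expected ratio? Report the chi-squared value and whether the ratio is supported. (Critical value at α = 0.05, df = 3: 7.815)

The 9:3:3:1 ratio has 16 parts, so with N = 2139 the expected counts are:
  purple-stemmed cut-leaf: 2139 × 9/16 = 1203.1875
  purple-stemmed potato-leaf: 2139 × 3/16 = 401.0625
  green-stemmed cut-leaf: 2139 × 3/16 = 401.0625
  green-stemmed potato-leaf: 2139 × 1/16 = 133.6875
χ² = Σ (O − E)² / E
  purple-stemmed cut-leaf: (1184 − 1203.1875)² / 1203.1875 = 0.3060
  purple-stemmed potato-leaf: (422 − 401.0625)² / 401.0625 = 1.0930
  green-stemmed cut-leaf: (404 − 401.0625)² / 401.0625 = 0.0215
  green-stemmed potato-leaf: (129 − 133.6875)² / 133.6875 = 0.1644
χ² = 0.3060 + 1.0930 + 0.0215 + 0.1644 = 1.5849 ≈ 1.585
Degrees of freedom = 4 − 1 = 3; critical value at α = 0.05 is 7.815.
Since 1.585 < 7.815, we fail to reject the null hypothesis — the data are consistent with the 9:3:3:1 ratio.

1.585; consistent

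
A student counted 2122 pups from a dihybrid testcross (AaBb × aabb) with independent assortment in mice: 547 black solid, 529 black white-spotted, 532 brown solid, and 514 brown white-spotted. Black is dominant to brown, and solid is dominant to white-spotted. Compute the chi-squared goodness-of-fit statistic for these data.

A dihybrid testcross with independent assortment gives a 1:1:1:1 ratio.
The 1:1:1:1 ratio has 4 parts, so with N = 2122 the expected counts are:
  black solid: 2122 × 1/4 = 530.5
  black white-spotted: 2122 × 1/4 = 530.5
  brown solid: 2122 × 1/4 = 530.5
  brown white-spotted: 2122 × 1/4 = 530.5
χ² = Σ (O − E)² / E
  black solid: (547 − 530.5)² / 530.5 = 0.5132
  black white-spotted: (529 − 530.5)² / 530.5 = 0.0042
  brown solid: (532 − 530.5)² / 530.5 = 0.0042
  brown white-spotted: (514 − 530.5)² / 530.5 = 0.5132
χ² = 0.5132 + 0.0042 + 0.0042 + 0.5132 = 1.0348 ≈ 1.035

1.035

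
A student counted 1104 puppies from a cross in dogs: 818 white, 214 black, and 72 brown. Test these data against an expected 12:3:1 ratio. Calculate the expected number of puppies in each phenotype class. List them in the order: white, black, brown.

The 12:3:1 ratio has 16 parts, so with N = 1104 the expected counts are:
  white: 1104 × 12/16 = 828
  black: 1104 × 3/16 = 207
  brown: 1104 × 1/16 = 69

828, 207, 69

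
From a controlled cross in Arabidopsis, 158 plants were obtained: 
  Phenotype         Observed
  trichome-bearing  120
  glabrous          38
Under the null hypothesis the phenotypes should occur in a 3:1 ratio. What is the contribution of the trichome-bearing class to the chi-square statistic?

0.019

Expected counts for N = 158 under a 3:1 ratio (total parts = 4):
  trichome-bearing: 158 × 3/4 = 118.5
  glabrous: 158 × 1/4 = 39.5
Contribution of trichome-bearing: (120 − 118.5)² / 118.5 = 0.0190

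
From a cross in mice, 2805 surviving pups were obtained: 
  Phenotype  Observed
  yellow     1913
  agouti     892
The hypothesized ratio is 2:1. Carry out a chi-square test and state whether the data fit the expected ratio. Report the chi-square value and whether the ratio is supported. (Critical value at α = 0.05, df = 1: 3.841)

2.966; consistent

Under the 2:1 hypothesis (Σ ratio = 3, N = 2805):
  yellow: 2805 × 2/3 = 1870
  agouti: 2805 × 1/3 = 935
χ² = Σ (O − E)² / E
  yellow: (1913 − 1870)² / 1870 = 0.9888
  agouti: (892 − 935)² / 935 = 1.9775
χ² = 0.9888 + 1.9775 = 2.9663 ≈ 2.966
Degrees of freedom = 2 − 1 = 1; critical value at α = 0.05 is 3.841.
Since 2.966 < 3.841, we fail to reject the null hypothesis — the data are consistent with the 2:1 ratio.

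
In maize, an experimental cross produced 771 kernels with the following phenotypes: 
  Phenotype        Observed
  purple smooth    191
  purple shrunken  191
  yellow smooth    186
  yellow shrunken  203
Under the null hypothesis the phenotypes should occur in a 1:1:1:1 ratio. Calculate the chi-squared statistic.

0.813

The 1:1:1:1 ratio has 4 parts, so with N = 771 the expected counts are:
  purple smooth: 771 × 1/4 = 192.75
  purple shrunken: 771 × 1/4 = 192.75
  yellow smooth: 771 × 1/4 = 192.75
  yellow shrunken: 771 × 1/4 = 192.75
χ² = Σ (O − E)² / E
  purple smooth: (191 − 192.75)² / 192.75 = 0.0159
  purple shrunken: (191 − 192.75)² / 192.75 = 0.0159
  yellow smooth: (186 − 192.75)² / 192.75 = 0.2364
  yellow shrunken: (203 − 192.75)² / 192.75 = 0.5451
χ² = 0.0159 + 0.0159 + 0.2364 + 0.5451 = 0.8133 ≈ 0.813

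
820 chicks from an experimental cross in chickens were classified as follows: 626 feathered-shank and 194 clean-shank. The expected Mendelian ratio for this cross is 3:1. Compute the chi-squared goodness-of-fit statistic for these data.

Under the 3:1 hypothesis (Σ ratio = 4, N = 820):
  feathered-shank: 820 × 3/4 = 615
  clean-shank: 820 × 1/4 = 205
χ² = Σ (O − E)² / E
  feathered-shank: (626 − 615)² / 615 = 0.1967
  clean-shank: (194 − 205)² / 205 = 0.5902
χ² = 0.1967 + 0.5902 = 0.7869 ≈ 0.787

0.787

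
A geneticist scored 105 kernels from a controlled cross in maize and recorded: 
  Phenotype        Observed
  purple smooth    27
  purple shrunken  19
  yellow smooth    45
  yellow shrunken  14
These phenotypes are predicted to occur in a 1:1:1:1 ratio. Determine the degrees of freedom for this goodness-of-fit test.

3

A goodness-of-fit test with 4 phenotype classes has df = 4 − 1 = 3.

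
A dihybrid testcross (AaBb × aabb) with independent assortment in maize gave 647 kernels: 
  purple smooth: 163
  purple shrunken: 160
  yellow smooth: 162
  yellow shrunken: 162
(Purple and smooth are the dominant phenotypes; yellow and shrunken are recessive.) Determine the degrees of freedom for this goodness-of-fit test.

3

A dihybrid testcross with independent assortment gives a 1:1:1:1 ratio.
A goodness-of-fit test with 4 phenotype classes has df = 4 − 1 = 3.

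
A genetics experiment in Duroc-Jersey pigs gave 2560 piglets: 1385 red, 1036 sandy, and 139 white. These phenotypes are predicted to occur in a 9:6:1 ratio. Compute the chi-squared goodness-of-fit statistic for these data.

The 9:6:1 ratio has 16 parts, so with N = 2560 the expected counts are:
  red: 2560 × 9/16 = 1440
  sandy: 2560 × 6/16 = 960
  white: 2560 × 1/16 = 160
χ² = Σ (O − E)² / E
  red: (1385 − 1440)² / 1440 = 2.1007
  sandy: (1036 − 960)² / 960 = 6.0167
  white: (139 − 160)² / 160 = 2.7563
χ² = 2.1007 + 6.0167 + 2.7563 = 10.8737 ≈ 10.874

10.874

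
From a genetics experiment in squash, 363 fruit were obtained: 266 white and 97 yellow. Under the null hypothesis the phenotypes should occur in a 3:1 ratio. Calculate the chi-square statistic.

Expected counts for N = 363 under a 3:1 ratio (total parts = 4):
  white: 363 × 3/4 = 272.25
  yellow: 363 × 1/4 = 90.75
χ² = Σ (O − E)² / E
  white: (266 − 272.25)² / 272.25 = 0.1435
  yellow: (97 − 90.75)² / 90.75 = 0.4304
χ² = 0.1435 + 0.4304 = 0.5739 ≈ 0.574

0.574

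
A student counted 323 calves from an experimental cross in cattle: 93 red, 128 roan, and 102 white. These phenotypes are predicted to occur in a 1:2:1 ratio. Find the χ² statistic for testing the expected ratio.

14.399

Total ratio parts = 4. Expected numbers out of 323:
  red: 323 × 1/4 = 80.75
  roan: 323 × 2/4 = 161.5
  white: 323 × 1/4 = 80.75
χ² = Σ (O − E)² / E
  red: (93 − 80.75)² / 80.75 = 1.8584
  roan: (128 − 161.5)² / 161.5 = 6.9489
  white: (102 − 80.75)² / 80.75 = 5.5921
χ² = 1.8584 + 6.9489 + 5.5921 = 14.3994 ≈ 14.399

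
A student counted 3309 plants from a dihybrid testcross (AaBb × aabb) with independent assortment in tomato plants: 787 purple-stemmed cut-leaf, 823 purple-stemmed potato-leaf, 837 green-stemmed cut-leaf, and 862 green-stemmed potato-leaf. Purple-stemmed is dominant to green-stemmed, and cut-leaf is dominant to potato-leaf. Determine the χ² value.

3.555

A dihybrid testcross with independent assortment gives a 1:1:1:1 ratio.
Expected counts for N = 3309 under a 1:1:1:1 ratio (total parts = 4):
  purple-stemmed cut-leaf: 3309 × 1/4 = 827.25
  purple-stemmed potato-leaf: 3309 × 1/4 = 827.25
  green-stemmed cut-leaf: 3309 × 1/4 = 827.25
  green-stemmed potato-leaf: 3309 × 1/4 = 827.25
χ² = Σ (O − E)² / E
  purple-stemmed cut-leaf: (787 − 827.25)² / 827.25 = 1.9584
  purple-stemmed potato-leaf: (823 − 827.25)² / 827.25 = 0.0218
  green-stemmed cut-leaf: (837 − 827.25)² / 827.25 = 0.1149
  green-stemmed potato-leaf: (862 − 827.25)² / 827.25 = 1.4597
χ² = 1.9584 + 0.0218 + 0.1149 + 1.4597 = 3.5548 ≈ 3.555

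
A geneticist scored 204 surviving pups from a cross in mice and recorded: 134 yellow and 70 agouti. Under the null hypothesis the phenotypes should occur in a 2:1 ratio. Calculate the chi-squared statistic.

The 2:1 ratio has 3 parts, so with N = 204 the expected counts are:
  yellow: 204 × 2/3 = 136
  agouti: 204 × 1/3 = 68
χ² = Σ (O − E)² / E
  yellow: (134 − 136)² / 136 = 0.0294
  agouti: (70 − 68)² / 68 = 0.0588
χ² = 0.0294 + 0.0588 = 0.0882 ≈ 0.088

0.088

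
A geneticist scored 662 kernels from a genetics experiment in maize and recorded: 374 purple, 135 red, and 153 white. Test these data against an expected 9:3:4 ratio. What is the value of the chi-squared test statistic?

Under the 9:3:4 hypothesis (Σ ratio = 16, N = 662):
  purple: 662 × 9/16 = 372.375
  red: 662 × 3/16 = 124.125
  white: 662 × 4/16 = 165.5
χ² = Σ (O − E)² / E
  purple: (374 − 372.375)² / 372.375 = 0.0071
  red: (135 − 124.125)² / 124.125 = 0.9528
  white: (153 − 165.5)² / 165.5 = 0.9441
χ² = 0.0071 + 0.9528 + 0.9441 = 1.904

1.904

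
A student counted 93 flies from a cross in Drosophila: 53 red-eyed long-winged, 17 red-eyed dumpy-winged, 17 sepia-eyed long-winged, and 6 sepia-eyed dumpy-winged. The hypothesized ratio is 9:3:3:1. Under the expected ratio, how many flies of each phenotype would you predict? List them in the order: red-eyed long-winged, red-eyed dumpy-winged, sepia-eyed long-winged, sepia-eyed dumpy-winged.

Under the 9:3:3:1 hypothesis (Σ ratio = 16, N = 93):
  red-eyed long-winged: 93 × 9/16 = 52.3125
  red-eyed dumpy-winged: 93 × 3/16 = 17.4375
  sepia-eyed long-winged: 93 × 3/16 = 17.4375
  sepia-eyed dumpy-winged: 93 × 1/16 = 5.8125

52.3125, 17.4375, 17.4375, 5.8125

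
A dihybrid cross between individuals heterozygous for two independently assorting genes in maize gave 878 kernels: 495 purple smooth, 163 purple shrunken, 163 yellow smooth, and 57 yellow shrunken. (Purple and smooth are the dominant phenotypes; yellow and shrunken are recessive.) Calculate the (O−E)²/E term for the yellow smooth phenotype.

0.016

A dihybrid F₂ with independent assortment and complete dominance at both loci gives a 9:3:3:1 phenotypic ratio.
The 9:3:3:1 ratio has 16 parts, so with N = 878 the expected counts are:
  purple smooth: 878 × 9/16 = 493.875
  purple shrunken: 878 × 3/16 = 164.625
  yellow smooth: 878 × 3/16 = 164.625
  yellow shrunken: 878 × 1/16 = 54.875
Contribution of yellow smooth: (163 − 164.625)² / 164.625 = 0.0160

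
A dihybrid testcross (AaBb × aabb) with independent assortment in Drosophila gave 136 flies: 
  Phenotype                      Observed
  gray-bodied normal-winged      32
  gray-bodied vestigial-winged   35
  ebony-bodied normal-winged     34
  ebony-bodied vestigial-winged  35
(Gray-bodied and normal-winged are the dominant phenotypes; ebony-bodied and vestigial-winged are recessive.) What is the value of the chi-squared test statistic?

0.176

A dihybrid testcross with independent assortment gives a 1:1:1:1 ratio.
The 1:1:1:1 ratio has 4 parts, so with N = 136 the expected counts are:
  gray-bodied normal-winged: 136 × 1/4 = 34
  gray-bodied vestigial-winged: 136 × 1/4 = 34
  ebony-bodied normal-winged: 136 × 1/4 = 34
  ebony-bodied vestigial-winged: 136 × 1/4 = 34
χ² = Σ (O − E)² / E
  gray-bodied normal-winged: (32 − 34)² / 34 = 0.1176
  gray-bodied vestigial-winged: (35 − 34)² / 34 = 0.0294
  ebony-bodied normal-winged: (34 − 34)² / 34 = 0.0000
  ebony-bodied vestigial-winged: (35 − 34)² / 34 = 0.0294
χ² = 0.1176 + 0.0294 + 0.0000 + 0.0294 = 0.1764 ≈ 0.176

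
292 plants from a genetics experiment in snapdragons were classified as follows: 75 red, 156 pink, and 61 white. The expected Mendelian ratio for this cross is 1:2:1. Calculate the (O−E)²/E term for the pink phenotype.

Under the 1:2:1 hypothesis (Σ ratio = 4, N = 292):
  red: 292 × 1/4 = 73
  pink: 292 × 2/4 = 146
  white: 292 × 1/4 = 73
Contribution of pink: (156 − 146)² / 146 = 0.6849

0.685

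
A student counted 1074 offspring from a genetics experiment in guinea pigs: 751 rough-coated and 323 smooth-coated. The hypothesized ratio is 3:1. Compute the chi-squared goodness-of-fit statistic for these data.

14.750

Under the 3:1 hypothesis (Σ ratio = 4, N = 1074):
  rough-coated: 1074 × 3/4 = 805.5
  smooth-coated: 1074 × 1/4 = 268.5
χ² = Σ (O − E)² / E
  rough-coated: (751 − 805.5)² / 805.5 = 3.6875
  smooth-coated: (323 − 268.5)² / 268.5 = 11.0624
χ² = 3.6875 + 11.0624 = 14.7499 ≈ 14.750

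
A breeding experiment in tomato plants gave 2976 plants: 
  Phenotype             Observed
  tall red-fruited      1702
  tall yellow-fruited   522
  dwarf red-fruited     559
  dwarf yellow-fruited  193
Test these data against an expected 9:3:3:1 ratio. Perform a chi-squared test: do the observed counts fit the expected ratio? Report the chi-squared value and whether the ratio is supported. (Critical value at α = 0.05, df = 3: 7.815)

3.056; consistent

The 9:3:3:1 ratio has 16 parts, so with N = 2976 the expected counts are:
  tall red-fruited: 2976 × 9/16 = 1674
  tall yellow-fruited: 2976 × 3/16 = 558
  dwarf red-fruited: 2976 × 3/16 = 558
  dwarf yellow-fruited: 2976 × 1/16 = 186
χ² = Σ (O − E)² / E
  tall red-fruited: (1702 − 1674)² / 1674 = 0.4683
  tall yellow-fruited: (522 − 558)² / 558 = 2.3226
  dwarf red-fruited: (559 − 558)² / 558 = 0.0018
  dwarf yellow-fruited: (193 − 186)² / 186 = 0.2634
χ² = 0.4683 + 2.3226 + 0.0018 + 0.2634 = 3.0561 ≈ 3.056
Degrees of freedom = 4 − 1 = 3; critical value at α = 0.05 is 7.815.
Since 3.056 < 7.815, we fail to reject the null hypothesis — the data are consistent with the 9:3:3:1 ratio.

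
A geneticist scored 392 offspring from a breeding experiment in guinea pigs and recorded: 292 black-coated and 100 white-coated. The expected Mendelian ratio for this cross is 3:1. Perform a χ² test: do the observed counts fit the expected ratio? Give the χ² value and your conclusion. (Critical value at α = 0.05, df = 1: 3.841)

Under the 3:1 hypothesis (Σ ratio = 4, N = 392):
  black-coated: 392 × 3/4 = 294
  white-coated: 392 × 1/4 = 98
χ² = Σ (O − E)² / E
  black-coated: (292 − 294)² / 294 = 0.0136
  white-coated: (100 − 98)² / 98 = 0.0408
χ² = 0.0136 + 0.0408 = 0.0544 ≈ 0.054
Degrees of freedom = 2 − 1 = 1; critical value at α = 0.05 is 3.841.
Since 0.054 < 3.841, we fail to reject the null hypothesis — the data are consistent with the 3:1 ratio.

0.054; consistent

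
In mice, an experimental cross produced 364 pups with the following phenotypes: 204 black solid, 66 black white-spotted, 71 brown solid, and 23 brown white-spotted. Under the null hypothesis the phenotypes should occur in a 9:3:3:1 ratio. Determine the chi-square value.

The 9:3:3:1 ratio has 16 parts, so with N = 364 the expected counts are:
  black solid: 364 × 9/16 = 204.75
  black white-spotted: 364 × 3/16 = 68.25
  brown solid: 364 × 3/16 = 68.25
  brown white-spotted: 364 × 1/16 = 22.75
χ² = Σ (O − E)² / E
  black solid: (204 − 204.75)² / 204.75 = 0.0027
  black white-spotted: (66 − 68.25)² / 68.25 = 0.0742
  brown solid: (71 − 68.25)² / 68.25 = 0.1108
  brown white-spotted: (23 − 22.75)² / 22.75 = 0.0027
χ² = 0.0027 + 0.0742 + 0.1108 + 0.0027 = 0.1904 ≈ 0.190

0.190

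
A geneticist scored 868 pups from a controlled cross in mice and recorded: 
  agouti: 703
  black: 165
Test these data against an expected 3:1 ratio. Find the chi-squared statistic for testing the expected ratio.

16.614

Total ratio parts = 4. Expected numbers out of 868:
  agouti: 868 × 3/4 = 651
  black: 868 × 1/4 = 217
χ² = Σ (O − E)² / E
  agouti: (703 − 651)² / 651 = 4.1536
  black: (165 − 217)² / 217 = 12.4608
χ² = 4.1536 + 12.4608 = 16.6144 ≈ 16.614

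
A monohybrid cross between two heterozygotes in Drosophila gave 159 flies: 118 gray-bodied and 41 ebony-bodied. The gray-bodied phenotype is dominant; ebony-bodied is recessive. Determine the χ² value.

For a monohybrid cross between heterozygotes with complete dominance, the expected phenotypic ratio is 3:1.
Under the 3:1 hypothesis (Σ ratio = 4, N = 159):
  gray-bodied: 159 × 3/4 = 119.25
  ebony-bodied: 159 × 1/4 = 39.75
χ² = Σ (O − E)² / E
  gray-bodied: (118 − 119.25)² / 119.25 = 0.0131
  ebony-bodied: (41 − 39.75)² / 39.75 = 0.0393
χ² = 0.0131 + 0.0393 = 0.0524 ≈ 0.052

0.052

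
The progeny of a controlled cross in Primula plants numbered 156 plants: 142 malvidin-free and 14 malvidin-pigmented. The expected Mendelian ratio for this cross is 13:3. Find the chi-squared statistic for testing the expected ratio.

9.786

Total ratio parts = 16. Expected numbers out of 156:
  malvidin-free: 156 × 13/16 = 126.75
  malvidin-pigmented: 156 × 3/16 = 29.25
χ² = Σ (O − E)² / E
  malvidin-free: (142 − 126.75)² / 126.75 = 1.8348
  malvidin-pigmented: (14 − 29.25)² / 29.25 = 7.9509
χ² = 1.8348 + 7.9509 = 9.7857 ≈ 9.786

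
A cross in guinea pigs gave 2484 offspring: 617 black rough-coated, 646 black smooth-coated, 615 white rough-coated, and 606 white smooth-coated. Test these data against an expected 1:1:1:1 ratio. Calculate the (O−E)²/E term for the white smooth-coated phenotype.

0.362

Total ratio parts = 4. Expected numbers out of 2484:
  black rough-coated: 2484 × 1/4 = 621
  black smooth-coated: 2484 × 1/4 = 621
  white rough-coated: 2484 × 1/4 = 621
  white smooth-coated: 2484 × 1/4 = 621
Contribution of white smooth-coated: (606 − 621)² / 621 = 0.3623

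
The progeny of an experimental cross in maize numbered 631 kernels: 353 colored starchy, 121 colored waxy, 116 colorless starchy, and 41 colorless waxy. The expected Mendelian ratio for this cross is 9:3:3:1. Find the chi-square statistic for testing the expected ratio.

0.179

Under the 9:3:3:1 hypothesis (Σ ratio = 16, N = 631):
  colored starchy: 631 × 9/16 = 354.9375
  colored waxy: 631 × 3/16 = 118.3125
  colorless starchy: 631 × 3/16 = 118.3125
  colorless waxy: 631 × 1/16 = 39.4375
χ² = Σ (O − E)² / E
  colored starchy: (353 − 354.9375)² / 354.9375 = 0.0106
  colored waxy: (121 − 118.3125)² / 118.3125 = 0.0610
  colorless starchy: (116 − 118.3125)² / 118.3125 = 0.0452
  colorless waxy: (41 − 39.4375)² / 39.4375 = 0.0619
χ² = 0.0106 + 0.0610 + 0.0452 + 0.0619 = 0.1787 ≈ 0.179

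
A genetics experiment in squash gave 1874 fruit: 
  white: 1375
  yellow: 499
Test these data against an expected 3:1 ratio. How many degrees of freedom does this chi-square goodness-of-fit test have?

1

A goodness-of-fit test with 2 phenotype classes has df = 2 − 1 = 1.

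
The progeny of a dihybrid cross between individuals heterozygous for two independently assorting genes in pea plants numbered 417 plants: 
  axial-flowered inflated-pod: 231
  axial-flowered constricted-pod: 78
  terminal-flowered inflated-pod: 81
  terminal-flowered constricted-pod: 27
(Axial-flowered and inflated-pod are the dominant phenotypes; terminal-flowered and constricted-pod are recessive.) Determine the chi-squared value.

0.189

A dihybrid F₂ with independent assortment and complete dominance at both loci gives a 9:3:3:1 phenotypic ratio.
Total ratio parts = 16. Expected numbers out of 417:
  axial-flowered inflated-pod: 417 × 9/16 = 234.5625
  axial-flowered constricted-pod: 417 × 3/16 = 78.1875
  terminal-flowered inflated-pod: 417 × 3/16 = 78.1875
  terminal-flowered constricted-pod: 417 × 1/16 = 26.0625
χ² = Σ (O − E)² / E
  axial-flowered inflated-pod: (231 − 234.5625)² / 234.5625 = 0.0541
  axial-flowered constricted-pod: (78 − 78.1875)² / 78.1875 = 0.0004
  terminal-flowered inflated-pod: (81 − 78.1875)² / 78.1875 = 0.1012
  terminal-flowered constricted-pod: (27 − 26.0625)² / 26.0625 = 0.0337
χ² = 0.0541 + 0.0004 + 0.1012 + 0.0337 = 0.1894 ≈ 0.189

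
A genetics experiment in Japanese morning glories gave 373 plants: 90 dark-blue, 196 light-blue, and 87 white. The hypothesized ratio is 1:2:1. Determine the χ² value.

1.016

The 1:2:1 ratio has 4 parts, so with N = 373 the expected counts are:
  dark-blue: 373 × 1/4 = 93.25
  light-blue: 373 × 2/4 = 186.5
  white: 373 × 1/4 = 93.25
χ² = Σ (O − E)² / E
  dark-blue: (90 − 93.25)² / 93.25 = 0.1133
  light-blue: (196 − 186.5)² / 186.5 = 0.4839
  white: (87 − 93.25)² / 93.25 = 0.4189
χ² = 0.1133 + 0.4839 + 0.4189 = 1.0161 ≈ 1.016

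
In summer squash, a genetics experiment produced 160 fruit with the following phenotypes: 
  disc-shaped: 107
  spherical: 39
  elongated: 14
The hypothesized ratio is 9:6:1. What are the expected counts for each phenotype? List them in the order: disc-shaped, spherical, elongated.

The 9:6:1 ratio has 16 parts, so with N = 160 the expected counts are:
  disc-shaped: 160 × 9/16 = 90
  spherical: 160 × 6/16 = 60
  elongated: 160 × 1/16 = 10

90, 60, 10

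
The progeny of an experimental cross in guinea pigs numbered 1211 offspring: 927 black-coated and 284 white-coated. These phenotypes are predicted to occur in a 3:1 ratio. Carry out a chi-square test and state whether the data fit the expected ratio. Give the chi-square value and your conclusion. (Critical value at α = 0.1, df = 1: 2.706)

Under the 3:1 hypothesis (Σ ratio = 4, N = 1211):
  black-coated: 1211 × 3/4 = 908.25
  white-coated: 1211 × 1/4 = 302.75
χ² = Σ (O − E)² / E
  black-coated: (927 − 908.25)² / 908.25 = 0.3871
  white-coated: (284 − 302.75)² / 302.75 = 1.1612
χ² = 0.3871 + 1.1612 = 1.5483 ≈ 1.548
Degrees of freedom = 2 − 1 = 1; critical value at α = 0.1 is 2.706.
Since 1.548 < 2.706, we fail to reject the null hypothesis — the data are consistent with the 3:1 ratio.

1.548; consistent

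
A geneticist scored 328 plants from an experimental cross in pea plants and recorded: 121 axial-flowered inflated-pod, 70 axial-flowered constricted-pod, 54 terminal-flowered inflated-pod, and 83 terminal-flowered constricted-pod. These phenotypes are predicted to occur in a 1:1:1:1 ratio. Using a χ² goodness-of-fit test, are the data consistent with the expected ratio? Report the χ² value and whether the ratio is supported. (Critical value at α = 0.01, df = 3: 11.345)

29.878; not consistent

Expected counts for N = 328 under a 1:1:1:1 ratio (total parts = 4):
  axial-flowered inflated-pod: 328 × 1/4 = 82
  axial-flowered constricted-pod: 328 × 1/4 = 82
  terminal-flowered inflated-pod: 328 × 1/4 = 82
  terminal-flowered constricted-pod: 328 × 1/4 = 82
χ² = Σ (O − E)² / E
  axial-flowered inflated-pod: (121 − 82)² / 82 = 18.5488
  axial-flowered constricted-pod: (70 − 82)² / 82 = 1.7561
  terminal-flowered inflated-pod: (54 − 82)² / 82 = 9.5610
  terminal-flowered constricted-pod: (83 − 82)² / 82 = 0.0122
χ² = 18.5488 + 1.7561 + 9.5610 + 0.0122 = 29.8781 ≈ 29.878
Degrees of freedom = 4 − 1 = 3; critical value at α = 0.01 is 11.345.
Since 29.878 > 11.345, we reject the null hypothesis — the data do not fit the 1:1:1:1 ratio.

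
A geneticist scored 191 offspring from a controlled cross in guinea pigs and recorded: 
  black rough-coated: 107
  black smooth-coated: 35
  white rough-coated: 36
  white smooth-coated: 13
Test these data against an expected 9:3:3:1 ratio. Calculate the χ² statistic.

0.116

Expected counts for N = 191 under a 9:3:3:1 ratio (total parts = 16):
  black rough-coated: 191 × 9/16 = 107.4375
  black smooth-coated: 191 × 3/16 = 35.8125
  white rough-coated: 191 × 3/16 = 35.8125
  white smooth-coated: 191 × 1/16 = 11.9375
χ² = Σ (O − E)² / E
  black rough-coated: (107 − 107.4375)² / 107.4375 = 0.0018
  black smooth-coated: (35 − 35.8125)² / 35.8125 = 0.0184
  white rough-coated: (36 − 35.8125)² / 35.8125 = 0.0010
  white smooth-coated: (13 − 11.9375)² / 11.9375 = 0.0946
χ² = 0.0018 + 0.0184 + 0.0010 + 0.0946 = 0.1158 ≈ 0.116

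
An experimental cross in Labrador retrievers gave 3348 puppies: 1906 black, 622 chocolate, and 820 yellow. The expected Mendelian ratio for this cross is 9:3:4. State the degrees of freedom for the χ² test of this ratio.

A goodness-of-fit test with 3 phenotype classes has df = 3 − 1 = 2.

2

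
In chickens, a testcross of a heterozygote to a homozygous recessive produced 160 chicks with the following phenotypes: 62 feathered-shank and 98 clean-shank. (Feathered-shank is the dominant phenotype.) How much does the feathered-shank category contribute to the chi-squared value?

A testcross of a heterozygote (Aa × aa) gives a 1:1 phenotypic ratio.
Under the 1:1 hypothesis (Σ ratio = 2, N = 160):
  feathered-shank: 160 × 1/2 = 80
  clean-shank: 160 × 1/2 = 80
Contribution of feathered-shank: (62 − 80)² / 80 = 4.0500

4.050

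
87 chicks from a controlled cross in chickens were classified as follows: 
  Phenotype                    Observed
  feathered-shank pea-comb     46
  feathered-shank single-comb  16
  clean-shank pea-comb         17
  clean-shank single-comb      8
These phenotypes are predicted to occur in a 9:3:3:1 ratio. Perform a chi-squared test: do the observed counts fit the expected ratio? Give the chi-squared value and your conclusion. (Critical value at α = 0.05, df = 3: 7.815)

The 9:3:3:1 ratio has 16 parts, so with N = 87 the expected counts are:
  feathered-shank pea-comb: 87 × 9/16 = 48.9375
  feathered-shank single-comb: 87 × 3/16 = 16.3125
  clean-shank pea-comb: 87 × 3/16 = 16.3125
  clean-shank single-comb: 87 × 1/16 = 5.4375
χ² = Σ (O − E)² / E
  feathered-shank pea-comb: (46 − 48.9375)² / 48.9375 = 0.1763
  feathered-shank single-comb: (16 − 16.3125)² / 16.3125 = 0.0060
  clean-shank pea-comb: (17 − 16.3125)² / 16.3125 = 0.0290
  clean-shank single-comb: (8 − 5.4375)² / 5.4375 = 1.2076
χ² = 0.1763 + 0.0060 + 0.0290 + 1.2076 = 1.4189 ≈ 1.419
Degrees of freedom = 4 − 1 = 3; critical value at α = 0.05 is 7.815.
Since 1.419 < 7.815, we fail to reject the null hypothesis — the data are consistent with the 9:3:3:1 ratio.

1.419; consistent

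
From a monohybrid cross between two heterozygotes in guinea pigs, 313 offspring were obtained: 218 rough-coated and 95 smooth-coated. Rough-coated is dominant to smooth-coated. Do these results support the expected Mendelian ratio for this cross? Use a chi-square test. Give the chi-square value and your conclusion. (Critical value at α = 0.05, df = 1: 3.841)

4.781; not consistent

For a monohybrid cross between heterozygotes with complete dominance, the expected phenotypic ratio is 3:1.
Under the 3:1 hypothesis (Σ ratio = 4, N = 313):
  rough-coated: 313 × 3/4 = 234.75
  smooth-coated: 313 × 1/4 = 78.25
χ² = Σ (O − E)² / E
  rough-coated: (218 − 234.75)² / 234.75 = 1.1952
  smooth-coated: (95 − 78.25)² / 78.25 = 3.5855
χ² = 1.1952 + 3.5855 = 4.7807 ≈ 4.781
Degrees of freedom = 2 − 1 = 1; critical value at α = 0.05 is 3.841.
Since 4.781 > 3.841, we reject the null hypothesis — the data do not fit the 3:1 ratio.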